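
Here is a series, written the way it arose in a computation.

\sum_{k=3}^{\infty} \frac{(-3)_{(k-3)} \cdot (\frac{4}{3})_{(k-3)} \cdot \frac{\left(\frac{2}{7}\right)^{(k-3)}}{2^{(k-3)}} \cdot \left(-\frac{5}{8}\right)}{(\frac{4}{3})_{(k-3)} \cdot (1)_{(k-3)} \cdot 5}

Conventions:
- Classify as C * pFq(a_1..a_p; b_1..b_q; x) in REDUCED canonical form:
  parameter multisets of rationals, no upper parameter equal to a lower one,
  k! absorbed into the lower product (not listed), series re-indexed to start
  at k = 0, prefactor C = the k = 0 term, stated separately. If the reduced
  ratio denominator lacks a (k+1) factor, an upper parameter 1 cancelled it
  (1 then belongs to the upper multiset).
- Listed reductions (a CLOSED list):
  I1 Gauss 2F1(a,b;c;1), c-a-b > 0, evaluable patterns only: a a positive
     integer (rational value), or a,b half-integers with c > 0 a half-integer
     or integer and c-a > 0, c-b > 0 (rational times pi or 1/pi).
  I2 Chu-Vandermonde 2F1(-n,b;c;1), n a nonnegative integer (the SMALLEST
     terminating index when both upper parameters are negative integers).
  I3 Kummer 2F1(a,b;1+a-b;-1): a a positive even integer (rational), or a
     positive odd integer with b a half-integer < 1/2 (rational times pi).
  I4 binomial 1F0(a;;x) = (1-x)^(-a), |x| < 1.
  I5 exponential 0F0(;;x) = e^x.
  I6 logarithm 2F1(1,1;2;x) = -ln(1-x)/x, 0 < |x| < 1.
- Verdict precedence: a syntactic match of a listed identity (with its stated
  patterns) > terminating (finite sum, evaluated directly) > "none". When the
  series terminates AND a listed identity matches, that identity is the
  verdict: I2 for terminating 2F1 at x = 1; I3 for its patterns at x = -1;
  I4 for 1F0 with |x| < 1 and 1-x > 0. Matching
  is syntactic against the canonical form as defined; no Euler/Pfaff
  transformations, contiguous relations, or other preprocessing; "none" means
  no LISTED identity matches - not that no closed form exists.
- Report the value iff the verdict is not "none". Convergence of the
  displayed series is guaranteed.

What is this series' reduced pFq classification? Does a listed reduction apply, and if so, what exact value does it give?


Reduced: x = \frac{1}{7}, 1F0, upper = {-3}, lower = {-}, C = -\frac{1}{8}. Verdict: binomial (I4) fires (the 1F0 binomial series: exponent 3, x = \frac{1}{7}). Its exact value is -\frac{27}{343}.

Key step: from the first term -\frac{1}{8}: the constant factors (C = -1/8) combine into one prefactor.
Term ratio: r(k) = \frac{1}{7} * (k-3) / [(k+1)] - rational in k, leading ratio \frac{1}{7}; with t_0 = -\frac{1}{8}, classification follows.


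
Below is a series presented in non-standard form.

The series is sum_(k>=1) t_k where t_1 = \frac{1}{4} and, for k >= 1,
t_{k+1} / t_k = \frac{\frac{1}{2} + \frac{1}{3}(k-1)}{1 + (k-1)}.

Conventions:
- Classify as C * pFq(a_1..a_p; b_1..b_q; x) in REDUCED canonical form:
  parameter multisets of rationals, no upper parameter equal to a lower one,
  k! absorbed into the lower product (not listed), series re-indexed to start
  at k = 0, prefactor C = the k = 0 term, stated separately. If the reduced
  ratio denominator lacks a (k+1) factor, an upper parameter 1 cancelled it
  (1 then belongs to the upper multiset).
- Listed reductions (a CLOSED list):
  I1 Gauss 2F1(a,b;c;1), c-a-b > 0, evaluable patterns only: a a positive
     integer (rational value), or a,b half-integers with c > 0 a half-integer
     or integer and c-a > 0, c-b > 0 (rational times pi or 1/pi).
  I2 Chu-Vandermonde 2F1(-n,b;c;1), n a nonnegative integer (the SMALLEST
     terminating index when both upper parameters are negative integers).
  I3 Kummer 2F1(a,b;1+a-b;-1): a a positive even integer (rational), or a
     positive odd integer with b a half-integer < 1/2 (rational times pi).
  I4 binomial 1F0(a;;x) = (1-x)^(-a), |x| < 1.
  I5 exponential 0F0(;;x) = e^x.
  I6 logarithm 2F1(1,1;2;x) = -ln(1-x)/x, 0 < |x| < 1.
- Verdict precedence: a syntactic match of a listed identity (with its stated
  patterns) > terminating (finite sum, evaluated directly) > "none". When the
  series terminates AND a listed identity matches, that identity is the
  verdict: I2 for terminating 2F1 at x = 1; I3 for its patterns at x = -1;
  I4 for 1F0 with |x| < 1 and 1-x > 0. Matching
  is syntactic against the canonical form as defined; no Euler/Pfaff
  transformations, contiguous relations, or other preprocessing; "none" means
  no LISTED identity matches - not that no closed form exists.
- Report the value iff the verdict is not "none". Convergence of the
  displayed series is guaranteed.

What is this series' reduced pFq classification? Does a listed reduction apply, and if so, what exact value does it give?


At argument \frac{1}{3}: a 1F0 with upper {\frac{3}{2}}, lower {-}, scaled by C = \frac{1}{4}. Verdict: binomial (I4) matches (the 1F0 binomial series: exponent -3/2, x = \frac{1}{3}). Exact value: \frac{1}{4} \cdot \left(\frac{2}{3}\right)^{-\frac{3}{2}}.

Key observation: from the first term \frac{1}{4}: factor the ratio over Q (C = 1/4): negated roots = parameters.
Step ratio: r(k) = \frac{1}{3} * (k+\frac{3}{2}) / [(k+1)] ; factor over Q: parameters, x = \frac{1}{3}, and C = \frac{1}{4}.


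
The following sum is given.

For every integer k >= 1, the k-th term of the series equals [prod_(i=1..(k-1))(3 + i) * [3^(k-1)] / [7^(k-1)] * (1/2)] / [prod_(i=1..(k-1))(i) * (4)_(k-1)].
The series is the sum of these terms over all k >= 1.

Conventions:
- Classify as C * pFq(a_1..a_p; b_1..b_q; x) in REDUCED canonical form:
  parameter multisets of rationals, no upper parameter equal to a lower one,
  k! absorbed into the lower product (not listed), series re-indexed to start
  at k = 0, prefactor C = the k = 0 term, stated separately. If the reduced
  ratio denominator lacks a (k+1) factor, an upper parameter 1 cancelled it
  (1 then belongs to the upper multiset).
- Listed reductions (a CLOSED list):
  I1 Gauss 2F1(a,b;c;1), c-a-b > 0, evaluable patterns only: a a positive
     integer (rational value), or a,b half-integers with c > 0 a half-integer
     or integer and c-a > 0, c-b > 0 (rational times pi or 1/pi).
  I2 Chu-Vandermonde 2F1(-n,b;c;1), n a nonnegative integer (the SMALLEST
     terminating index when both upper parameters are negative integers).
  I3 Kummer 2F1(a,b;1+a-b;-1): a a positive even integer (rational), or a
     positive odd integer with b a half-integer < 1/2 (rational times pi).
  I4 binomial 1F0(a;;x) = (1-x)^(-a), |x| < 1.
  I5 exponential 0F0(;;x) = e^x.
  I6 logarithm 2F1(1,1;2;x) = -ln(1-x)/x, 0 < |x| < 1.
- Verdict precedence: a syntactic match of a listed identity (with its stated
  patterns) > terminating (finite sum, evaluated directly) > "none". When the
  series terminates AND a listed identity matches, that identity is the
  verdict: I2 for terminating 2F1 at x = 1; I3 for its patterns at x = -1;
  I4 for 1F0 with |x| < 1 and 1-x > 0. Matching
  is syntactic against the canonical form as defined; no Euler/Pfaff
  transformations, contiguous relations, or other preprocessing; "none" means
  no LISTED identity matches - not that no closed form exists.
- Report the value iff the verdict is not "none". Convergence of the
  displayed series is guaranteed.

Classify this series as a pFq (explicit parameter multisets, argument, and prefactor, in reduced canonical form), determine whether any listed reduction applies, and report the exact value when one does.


Canonical form: C = 1/2 times 0F0 with upper {-}, lower {-}, x = 3/7. Verdict: the I5 exponential reduction matches (the 0F0 exponential series at x = 3/7). Exact value: (1/2) * e^(3/7).

The tell: x = (3/7) and the two geometric factors (C = 1/2, x = 3/7) combine into one argument.
Step ratio: r(k) = (3/7) * 1 / [(k+1)] ; factor over Q: parameters, x = (3/7), and C = 1/2.


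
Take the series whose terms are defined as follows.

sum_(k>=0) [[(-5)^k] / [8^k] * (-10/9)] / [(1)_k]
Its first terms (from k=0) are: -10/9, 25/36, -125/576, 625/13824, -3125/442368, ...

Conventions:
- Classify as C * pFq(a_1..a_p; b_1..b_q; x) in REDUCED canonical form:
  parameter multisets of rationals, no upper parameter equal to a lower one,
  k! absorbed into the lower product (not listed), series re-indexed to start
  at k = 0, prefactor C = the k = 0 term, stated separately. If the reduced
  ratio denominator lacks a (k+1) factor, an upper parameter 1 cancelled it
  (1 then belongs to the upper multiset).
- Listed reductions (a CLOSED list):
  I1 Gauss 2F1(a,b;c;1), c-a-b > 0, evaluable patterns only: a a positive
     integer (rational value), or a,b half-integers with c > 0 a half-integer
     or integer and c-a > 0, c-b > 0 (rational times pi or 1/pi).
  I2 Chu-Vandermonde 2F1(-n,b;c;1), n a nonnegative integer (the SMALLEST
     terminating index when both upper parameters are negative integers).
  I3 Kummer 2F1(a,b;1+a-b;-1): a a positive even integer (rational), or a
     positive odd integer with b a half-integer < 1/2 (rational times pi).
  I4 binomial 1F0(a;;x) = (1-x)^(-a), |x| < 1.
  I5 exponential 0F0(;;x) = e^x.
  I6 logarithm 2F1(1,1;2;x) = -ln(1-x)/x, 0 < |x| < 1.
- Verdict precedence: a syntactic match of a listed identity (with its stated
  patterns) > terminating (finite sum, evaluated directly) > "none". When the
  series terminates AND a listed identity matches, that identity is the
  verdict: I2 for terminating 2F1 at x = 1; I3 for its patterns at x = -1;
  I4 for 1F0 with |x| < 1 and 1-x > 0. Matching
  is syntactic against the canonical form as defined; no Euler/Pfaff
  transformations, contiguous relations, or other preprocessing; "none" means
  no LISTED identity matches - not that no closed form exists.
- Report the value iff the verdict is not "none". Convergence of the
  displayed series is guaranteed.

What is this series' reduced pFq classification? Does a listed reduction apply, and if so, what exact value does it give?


Classification (C = -10/9): 0F0 with upper {-}, lower {-}, argument x = -5/8. Verdict: the I5 exponential reduction matches (the 0F0 exponential series at x = -5/8). Hence: (-10/9) * e^(-5/8).

The tell: t_0 = -10/9 here, and (1)_k (prefactor -10/9) is k! itself.
Term ratio: r(k) = (-5/8) * 1 / [(k+1)] - poly over poly, x = (-5/8) from leading terms; C = -10/9 at k = 0.


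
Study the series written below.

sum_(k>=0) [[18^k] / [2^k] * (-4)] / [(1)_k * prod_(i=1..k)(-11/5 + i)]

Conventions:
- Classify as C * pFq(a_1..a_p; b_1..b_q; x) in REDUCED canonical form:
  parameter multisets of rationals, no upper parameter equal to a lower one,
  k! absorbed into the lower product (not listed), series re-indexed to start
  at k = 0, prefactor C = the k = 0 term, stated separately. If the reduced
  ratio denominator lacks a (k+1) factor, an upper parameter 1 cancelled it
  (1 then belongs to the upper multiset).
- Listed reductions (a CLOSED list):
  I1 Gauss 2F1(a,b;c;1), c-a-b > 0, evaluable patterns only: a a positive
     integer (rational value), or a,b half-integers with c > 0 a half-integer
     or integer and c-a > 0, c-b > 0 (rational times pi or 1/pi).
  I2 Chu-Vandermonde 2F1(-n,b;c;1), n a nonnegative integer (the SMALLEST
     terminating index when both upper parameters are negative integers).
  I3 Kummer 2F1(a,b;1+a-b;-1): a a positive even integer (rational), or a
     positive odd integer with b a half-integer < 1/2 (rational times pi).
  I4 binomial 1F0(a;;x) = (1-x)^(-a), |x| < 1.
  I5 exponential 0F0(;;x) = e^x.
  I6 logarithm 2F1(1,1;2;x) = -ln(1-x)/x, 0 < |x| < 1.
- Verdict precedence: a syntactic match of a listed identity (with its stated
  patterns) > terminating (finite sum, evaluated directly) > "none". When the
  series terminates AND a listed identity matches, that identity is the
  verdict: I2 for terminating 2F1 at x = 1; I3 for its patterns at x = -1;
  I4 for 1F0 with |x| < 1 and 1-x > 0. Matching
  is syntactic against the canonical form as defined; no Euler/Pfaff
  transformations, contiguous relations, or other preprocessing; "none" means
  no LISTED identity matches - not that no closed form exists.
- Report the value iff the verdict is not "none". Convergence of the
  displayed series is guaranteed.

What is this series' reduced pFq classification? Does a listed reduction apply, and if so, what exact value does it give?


Key observation: from the first term -4: (1)_k (C = -4) is k! itself.
Ratio: r(k) = 9 * 1 / [(k-6/5) (k+1)] - rational; roots negated = parameters, x = 9, C = -4.

With C = -4: the canonical form is 0F1(-; -6/5; 9). Verdict: none. A 0F1 with upper {-} fits none of I1-I6 at x = 9; the sum runs forever.


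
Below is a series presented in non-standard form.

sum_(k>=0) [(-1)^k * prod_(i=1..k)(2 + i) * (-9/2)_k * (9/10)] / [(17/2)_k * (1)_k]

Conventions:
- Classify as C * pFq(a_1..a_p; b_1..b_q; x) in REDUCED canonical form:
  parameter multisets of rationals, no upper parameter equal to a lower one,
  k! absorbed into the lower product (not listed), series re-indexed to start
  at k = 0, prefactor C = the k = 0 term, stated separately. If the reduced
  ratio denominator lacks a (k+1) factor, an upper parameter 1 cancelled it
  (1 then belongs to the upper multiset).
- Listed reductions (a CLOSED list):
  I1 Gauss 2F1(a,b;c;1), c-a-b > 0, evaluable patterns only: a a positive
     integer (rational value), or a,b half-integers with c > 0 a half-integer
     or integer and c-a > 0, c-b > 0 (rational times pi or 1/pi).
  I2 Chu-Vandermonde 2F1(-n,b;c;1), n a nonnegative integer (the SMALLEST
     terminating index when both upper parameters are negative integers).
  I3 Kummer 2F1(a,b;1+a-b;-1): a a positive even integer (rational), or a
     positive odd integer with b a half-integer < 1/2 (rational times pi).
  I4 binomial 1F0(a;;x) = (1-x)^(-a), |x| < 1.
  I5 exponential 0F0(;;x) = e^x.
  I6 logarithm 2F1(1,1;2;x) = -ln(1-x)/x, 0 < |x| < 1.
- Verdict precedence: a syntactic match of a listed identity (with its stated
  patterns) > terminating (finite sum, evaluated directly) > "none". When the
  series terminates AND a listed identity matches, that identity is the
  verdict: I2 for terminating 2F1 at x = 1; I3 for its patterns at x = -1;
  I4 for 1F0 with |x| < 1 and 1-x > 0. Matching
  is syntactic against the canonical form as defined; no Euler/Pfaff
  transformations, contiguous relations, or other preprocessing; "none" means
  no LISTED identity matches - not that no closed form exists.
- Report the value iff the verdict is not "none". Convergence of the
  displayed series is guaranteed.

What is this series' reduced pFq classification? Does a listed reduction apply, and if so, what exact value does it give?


Reduced: x = -1, 2F1, upper = {-9/2, 3}, lower = {17/2}, C = 9/10. Verdict (x = -1): Kummer (I3) applies (x = -1; c = 17/2 equals 1+a-b for upper {-9/2, 3}: listed pattern). Exact value: (81081/65536) * pi.

The tell: t_0 being 9/10, the running product (C = 9/10) telescopes to a rising factorial.
Step ratio: r(k) = (-1) * (k-9/2) (k+3) / [(k+17/2) (k+1)] - poly over poly, x = (-1) from leading terms; C = 9/10 at k = 0.


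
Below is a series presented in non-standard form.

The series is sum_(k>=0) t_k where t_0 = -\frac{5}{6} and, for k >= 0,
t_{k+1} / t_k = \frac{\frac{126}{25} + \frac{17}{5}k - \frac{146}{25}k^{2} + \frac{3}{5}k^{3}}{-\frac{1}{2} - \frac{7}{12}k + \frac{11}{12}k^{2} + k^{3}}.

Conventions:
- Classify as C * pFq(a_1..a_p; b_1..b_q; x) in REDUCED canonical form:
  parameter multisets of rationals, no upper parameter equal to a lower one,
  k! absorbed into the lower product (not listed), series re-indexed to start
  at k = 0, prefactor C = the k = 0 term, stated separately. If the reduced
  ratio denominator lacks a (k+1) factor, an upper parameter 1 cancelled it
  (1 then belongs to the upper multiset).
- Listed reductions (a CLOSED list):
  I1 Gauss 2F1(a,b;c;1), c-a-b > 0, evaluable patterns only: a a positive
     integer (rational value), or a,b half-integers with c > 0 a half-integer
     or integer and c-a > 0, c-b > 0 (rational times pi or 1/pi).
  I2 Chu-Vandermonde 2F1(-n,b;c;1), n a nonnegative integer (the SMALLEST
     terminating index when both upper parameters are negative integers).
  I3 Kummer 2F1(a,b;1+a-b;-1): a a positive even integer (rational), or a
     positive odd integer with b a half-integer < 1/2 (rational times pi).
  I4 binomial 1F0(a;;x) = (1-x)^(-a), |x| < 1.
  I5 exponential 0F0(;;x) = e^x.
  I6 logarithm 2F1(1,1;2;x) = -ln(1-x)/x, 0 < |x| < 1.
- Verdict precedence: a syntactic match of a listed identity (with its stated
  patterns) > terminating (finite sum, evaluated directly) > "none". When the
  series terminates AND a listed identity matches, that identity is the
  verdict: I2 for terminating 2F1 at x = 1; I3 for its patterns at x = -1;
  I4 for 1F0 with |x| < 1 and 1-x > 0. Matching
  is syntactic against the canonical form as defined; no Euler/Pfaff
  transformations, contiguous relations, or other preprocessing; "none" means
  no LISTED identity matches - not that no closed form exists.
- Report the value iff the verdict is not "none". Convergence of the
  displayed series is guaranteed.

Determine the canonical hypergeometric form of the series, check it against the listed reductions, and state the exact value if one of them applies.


Reduced: x = \frac{3}{5}, 2F1, upper = {-9, -\frac{7}{5}}, lower = {-\frac{3}{4}}, C = -\frac{5}{6}. Verdict: terminating (-9 upstairs). 10 nonzero terms in all; added directly. Value: \frac{7665261134983153099}{282096862792968750}.

Structural cue: t_0 = -\frac{5}{6} here, and cancel k + 2/3 from the displayed ratio first; then C = -5/6.
Term ratio: r(k) = \frac{3}{5} * (k-9) (k-\frac{7}{5}) / [(k-\frac{3}{4}) (k+1)] - rational in k. x = \frac{3}{5}; t_0 = -\frac{5}{6}; negate the roots.


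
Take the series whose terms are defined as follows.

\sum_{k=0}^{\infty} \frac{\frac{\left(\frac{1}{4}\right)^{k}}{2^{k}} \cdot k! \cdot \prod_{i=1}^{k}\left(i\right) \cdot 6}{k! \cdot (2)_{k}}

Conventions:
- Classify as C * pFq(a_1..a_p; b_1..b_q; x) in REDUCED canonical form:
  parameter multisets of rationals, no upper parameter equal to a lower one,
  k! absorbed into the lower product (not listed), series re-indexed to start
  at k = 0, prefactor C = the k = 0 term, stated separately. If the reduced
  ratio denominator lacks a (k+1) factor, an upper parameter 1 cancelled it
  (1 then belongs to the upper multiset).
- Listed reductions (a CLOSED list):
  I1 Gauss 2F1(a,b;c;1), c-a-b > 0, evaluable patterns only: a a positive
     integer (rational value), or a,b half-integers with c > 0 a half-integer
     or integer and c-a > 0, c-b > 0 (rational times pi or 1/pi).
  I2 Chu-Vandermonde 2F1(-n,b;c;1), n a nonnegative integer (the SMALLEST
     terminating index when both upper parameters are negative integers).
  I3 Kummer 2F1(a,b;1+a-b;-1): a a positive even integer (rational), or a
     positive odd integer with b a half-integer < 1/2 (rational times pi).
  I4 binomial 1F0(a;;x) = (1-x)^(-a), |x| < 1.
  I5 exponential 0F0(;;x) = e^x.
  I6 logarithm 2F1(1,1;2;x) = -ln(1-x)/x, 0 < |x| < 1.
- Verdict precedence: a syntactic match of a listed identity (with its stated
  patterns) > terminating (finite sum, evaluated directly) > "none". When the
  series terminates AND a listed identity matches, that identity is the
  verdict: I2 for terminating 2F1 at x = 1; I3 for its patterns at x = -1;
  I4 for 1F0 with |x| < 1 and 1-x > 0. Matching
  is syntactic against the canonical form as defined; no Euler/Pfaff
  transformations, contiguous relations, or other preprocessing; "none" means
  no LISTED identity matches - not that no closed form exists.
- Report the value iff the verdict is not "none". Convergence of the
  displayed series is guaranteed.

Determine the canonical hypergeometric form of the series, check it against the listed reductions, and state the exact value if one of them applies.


This is 6 * 2F1(1, 1; 2; \frac{1}{8}) in reduced canonical form. Verdict: the I6 logarithm reduction matches (the logarithm: parameters (1,1;2), x = \frac{1}{8}). Value: \left(-48\right) \cdot \ln\left(\frac{7}{8}\right).

Key step: x = \frac{1}{8} and the two k-th powers (prefactor 6) combine into one argument.
Term ratio: r(k) = \frac{1}{8} * (k+1) (k+1) / [(k+2) (k+1)] - rational; roots negated = parameters, x = \frac{1}{8}, C = 6.


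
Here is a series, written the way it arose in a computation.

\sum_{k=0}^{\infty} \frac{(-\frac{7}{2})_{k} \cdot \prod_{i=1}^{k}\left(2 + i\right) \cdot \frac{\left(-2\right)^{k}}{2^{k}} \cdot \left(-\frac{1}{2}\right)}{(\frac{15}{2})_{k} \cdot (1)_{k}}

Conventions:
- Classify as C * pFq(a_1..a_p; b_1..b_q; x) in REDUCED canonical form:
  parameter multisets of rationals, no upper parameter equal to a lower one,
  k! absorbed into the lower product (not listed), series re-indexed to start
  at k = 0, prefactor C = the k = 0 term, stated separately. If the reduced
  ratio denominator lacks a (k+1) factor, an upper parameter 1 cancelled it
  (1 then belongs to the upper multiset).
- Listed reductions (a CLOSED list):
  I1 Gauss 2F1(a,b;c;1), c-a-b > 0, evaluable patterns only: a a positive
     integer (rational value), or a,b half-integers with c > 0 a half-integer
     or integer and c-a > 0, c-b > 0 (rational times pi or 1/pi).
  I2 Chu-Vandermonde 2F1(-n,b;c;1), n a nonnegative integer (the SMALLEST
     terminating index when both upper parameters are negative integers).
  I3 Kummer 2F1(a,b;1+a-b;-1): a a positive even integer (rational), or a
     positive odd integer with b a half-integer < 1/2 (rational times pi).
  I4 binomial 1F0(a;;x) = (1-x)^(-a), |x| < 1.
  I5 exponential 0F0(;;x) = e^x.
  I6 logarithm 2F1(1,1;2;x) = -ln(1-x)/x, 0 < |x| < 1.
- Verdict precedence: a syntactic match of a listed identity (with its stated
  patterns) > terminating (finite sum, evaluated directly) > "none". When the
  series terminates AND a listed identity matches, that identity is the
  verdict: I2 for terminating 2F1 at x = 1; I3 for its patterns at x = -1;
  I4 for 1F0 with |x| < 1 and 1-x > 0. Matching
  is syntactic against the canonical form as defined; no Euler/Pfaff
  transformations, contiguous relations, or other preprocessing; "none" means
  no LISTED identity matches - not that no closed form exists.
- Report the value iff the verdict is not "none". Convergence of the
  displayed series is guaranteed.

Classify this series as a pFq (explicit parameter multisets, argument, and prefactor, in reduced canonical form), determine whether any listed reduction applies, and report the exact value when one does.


At argument -1: a 2F1 with upper {-\frac{7}{2}, 3}, lower {\frac{15}{2}}, scaled by C = -\frac{1}{2}. Verdict: Kummer (I3) matches (x = -1; c = \frac{15}{2} equals 1+a-b for upper {-\frac{7}{2}, 3}: listed pattern). Its exact value is \left(-\frac{9009}{16384}\right) \cdot \pi.

Key step: t_0 being -\frac{1}{2}, the two k-th powers (C = -1/2, x = -1) combine into one argument.
Term ratio: r(k) = -1 * (k-\frac{7}{2}) (k+3) / [(k+\frac{15}{2}) (k+1)] ; factor over Q: parameters, x = -1, and C = -\frac{1}{2}.


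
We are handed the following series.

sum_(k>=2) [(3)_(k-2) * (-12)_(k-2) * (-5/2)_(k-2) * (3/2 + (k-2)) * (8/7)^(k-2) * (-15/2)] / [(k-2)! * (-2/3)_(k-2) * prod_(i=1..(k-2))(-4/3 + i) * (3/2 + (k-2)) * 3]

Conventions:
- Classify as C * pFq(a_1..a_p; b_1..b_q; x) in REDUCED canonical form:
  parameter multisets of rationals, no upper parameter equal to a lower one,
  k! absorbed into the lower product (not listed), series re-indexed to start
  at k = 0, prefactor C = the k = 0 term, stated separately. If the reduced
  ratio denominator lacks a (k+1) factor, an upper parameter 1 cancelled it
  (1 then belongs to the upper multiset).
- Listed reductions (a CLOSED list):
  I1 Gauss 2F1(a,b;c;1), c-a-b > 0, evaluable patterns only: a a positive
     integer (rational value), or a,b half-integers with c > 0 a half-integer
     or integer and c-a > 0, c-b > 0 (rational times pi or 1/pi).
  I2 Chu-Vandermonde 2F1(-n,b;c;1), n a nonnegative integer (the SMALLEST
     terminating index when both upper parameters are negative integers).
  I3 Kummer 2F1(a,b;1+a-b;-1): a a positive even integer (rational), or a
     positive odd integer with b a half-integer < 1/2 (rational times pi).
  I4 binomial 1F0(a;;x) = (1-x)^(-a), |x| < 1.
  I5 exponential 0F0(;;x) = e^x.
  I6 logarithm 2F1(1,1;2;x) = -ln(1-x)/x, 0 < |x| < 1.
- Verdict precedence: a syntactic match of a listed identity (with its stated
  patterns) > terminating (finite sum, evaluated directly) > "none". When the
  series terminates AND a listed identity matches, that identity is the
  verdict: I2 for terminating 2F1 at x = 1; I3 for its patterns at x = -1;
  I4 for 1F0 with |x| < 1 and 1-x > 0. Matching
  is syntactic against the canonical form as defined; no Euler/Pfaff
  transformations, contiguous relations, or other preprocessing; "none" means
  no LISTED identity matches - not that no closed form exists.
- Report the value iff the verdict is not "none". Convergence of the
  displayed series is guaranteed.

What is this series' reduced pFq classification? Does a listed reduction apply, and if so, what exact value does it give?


With C = -5/2: the canonical form is 3F2(-12, -5/2, 3; -2/3, -1/3; 8/7). Verdict: terminating - upper parameter -12 makes this a finite sum (last index 12), evaluated exactly. Hence: -1555021972085972142145447/2403476489231736646.

Key step: from the first term -5/2: the lower running product (C = -5/2) is a rising factorial.
Ratio: r(k) = (8/7) * (k-12) (k-5/2) (k+3) / [(k-2/3) (k-1/3) (k+1)] - rational; roots negated = parameters, x = (8/7), C = -5/2.


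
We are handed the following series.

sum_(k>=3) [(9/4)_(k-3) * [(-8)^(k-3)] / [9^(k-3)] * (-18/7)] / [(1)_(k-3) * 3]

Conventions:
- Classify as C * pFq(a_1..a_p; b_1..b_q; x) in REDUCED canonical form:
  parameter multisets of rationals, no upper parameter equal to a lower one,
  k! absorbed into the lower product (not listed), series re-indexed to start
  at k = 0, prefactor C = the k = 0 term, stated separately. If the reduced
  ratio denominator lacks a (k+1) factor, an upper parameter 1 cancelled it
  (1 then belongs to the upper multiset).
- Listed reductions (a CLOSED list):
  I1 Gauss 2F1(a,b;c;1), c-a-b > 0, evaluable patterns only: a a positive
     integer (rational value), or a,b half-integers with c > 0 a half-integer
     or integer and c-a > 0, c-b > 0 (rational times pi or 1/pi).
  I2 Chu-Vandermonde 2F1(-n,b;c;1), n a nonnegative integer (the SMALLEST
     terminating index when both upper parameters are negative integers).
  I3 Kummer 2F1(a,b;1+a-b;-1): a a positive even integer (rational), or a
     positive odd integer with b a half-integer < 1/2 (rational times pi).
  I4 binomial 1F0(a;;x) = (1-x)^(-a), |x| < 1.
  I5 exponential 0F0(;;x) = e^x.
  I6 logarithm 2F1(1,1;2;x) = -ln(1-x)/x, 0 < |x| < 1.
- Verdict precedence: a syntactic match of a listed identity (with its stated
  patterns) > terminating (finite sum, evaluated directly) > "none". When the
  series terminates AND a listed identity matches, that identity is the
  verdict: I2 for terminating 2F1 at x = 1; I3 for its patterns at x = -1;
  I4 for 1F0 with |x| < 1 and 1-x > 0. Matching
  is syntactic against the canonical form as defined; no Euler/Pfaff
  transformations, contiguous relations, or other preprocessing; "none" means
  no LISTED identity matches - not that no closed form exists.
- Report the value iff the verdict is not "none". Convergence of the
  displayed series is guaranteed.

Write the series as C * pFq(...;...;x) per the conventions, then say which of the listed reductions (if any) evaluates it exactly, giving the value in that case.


The series (x = -8/9) is 1F0: upper {9/4}, lower {-}, prefactor -6/7. Verdict: the binomial series (I4) applies (the 1F0 binomial series: exponent -9/4, x = -8/9). Exact value: (-6/7) * (17/9)^(-9/4).

Structural cue: with t_0 = -6/7, the two geometric factors (C = -6/7) combine into one argument.
Ratio: r(k) = (-8/9) * (k+9/4) / [(k+1)] - poly over poly, x = (-8/9) from leading terms; C = -6/7 at k = 0.


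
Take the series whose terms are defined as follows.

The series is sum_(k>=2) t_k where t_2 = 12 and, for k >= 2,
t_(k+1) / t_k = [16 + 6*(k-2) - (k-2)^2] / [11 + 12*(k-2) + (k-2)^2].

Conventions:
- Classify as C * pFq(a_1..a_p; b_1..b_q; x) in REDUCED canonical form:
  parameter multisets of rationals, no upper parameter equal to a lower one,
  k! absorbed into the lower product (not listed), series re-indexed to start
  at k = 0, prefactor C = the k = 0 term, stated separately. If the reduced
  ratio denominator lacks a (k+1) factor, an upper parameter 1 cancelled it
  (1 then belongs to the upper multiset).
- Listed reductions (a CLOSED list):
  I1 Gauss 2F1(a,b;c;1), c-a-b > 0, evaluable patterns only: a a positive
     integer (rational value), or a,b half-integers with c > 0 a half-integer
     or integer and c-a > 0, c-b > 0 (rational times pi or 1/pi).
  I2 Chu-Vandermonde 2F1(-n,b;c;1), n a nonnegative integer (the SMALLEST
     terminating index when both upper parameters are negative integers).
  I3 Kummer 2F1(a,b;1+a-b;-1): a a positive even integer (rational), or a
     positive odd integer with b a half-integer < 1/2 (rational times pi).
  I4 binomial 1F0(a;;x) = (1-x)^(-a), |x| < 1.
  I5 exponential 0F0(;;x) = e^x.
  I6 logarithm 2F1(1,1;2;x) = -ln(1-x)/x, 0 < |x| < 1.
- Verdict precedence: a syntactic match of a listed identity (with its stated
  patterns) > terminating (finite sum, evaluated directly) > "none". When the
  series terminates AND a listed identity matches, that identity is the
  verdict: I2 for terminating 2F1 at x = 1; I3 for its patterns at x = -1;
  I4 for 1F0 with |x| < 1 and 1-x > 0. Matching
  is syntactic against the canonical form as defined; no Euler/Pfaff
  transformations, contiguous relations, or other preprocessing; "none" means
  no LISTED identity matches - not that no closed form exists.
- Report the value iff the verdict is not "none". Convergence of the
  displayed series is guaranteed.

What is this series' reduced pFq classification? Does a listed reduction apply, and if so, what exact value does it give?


Prefactor 12, argument -1: 2F1 with upper {-8, 2} over lower {11}. Verdict at x = -1: the Kummer evaluation I3 matches (x = -1; c = 11 equals 1+a-b for upper {-8, 2}: listed pattern). Exact value: 60.

The tell: t_0 being 12, factor the ratio over Q (C = 12, x = -1): negated roots = parameters.
Ratio: r(k) = (-1) * (k-8) (k+2) / [(k+11) (k+1)] - rational in k. x = (-1); t_0 = 12; negate the roots.


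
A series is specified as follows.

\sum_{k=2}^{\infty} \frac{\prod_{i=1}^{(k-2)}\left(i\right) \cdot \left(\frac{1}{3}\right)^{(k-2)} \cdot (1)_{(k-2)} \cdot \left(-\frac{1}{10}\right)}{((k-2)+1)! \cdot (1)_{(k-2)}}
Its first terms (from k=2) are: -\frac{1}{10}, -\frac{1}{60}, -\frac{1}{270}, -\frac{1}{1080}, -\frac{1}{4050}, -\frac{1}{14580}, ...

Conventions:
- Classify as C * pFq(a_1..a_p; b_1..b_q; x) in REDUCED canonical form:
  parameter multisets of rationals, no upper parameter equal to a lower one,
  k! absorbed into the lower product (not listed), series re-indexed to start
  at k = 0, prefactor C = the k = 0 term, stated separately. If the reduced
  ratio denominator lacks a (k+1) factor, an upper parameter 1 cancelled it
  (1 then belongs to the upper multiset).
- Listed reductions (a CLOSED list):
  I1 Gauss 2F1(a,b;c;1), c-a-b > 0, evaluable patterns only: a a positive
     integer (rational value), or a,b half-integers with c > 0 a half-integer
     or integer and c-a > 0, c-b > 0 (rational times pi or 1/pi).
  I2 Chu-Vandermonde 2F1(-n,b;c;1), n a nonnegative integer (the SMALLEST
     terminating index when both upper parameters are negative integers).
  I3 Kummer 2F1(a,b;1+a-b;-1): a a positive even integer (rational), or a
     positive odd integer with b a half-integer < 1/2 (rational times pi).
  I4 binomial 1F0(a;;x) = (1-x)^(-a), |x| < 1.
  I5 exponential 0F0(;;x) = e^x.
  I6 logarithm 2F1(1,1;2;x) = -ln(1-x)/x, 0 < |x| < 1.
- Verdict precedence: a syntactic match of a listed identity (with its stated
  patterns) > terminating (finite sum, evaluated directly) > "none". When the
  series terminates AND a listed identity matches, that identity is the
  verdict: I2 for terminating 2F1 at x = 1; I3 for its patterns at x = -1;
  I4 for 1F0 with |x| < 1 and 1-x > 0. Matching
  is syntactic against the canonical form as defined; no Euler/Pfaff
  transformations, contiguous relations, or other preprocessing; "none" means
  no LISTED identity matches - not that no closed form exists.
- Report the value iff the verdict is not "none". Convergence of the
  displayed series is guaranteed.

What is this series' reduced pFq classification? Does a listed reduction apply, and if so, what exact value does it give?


Reduced: x = \frac{1}{3}, 2F1, upper = {1, 1}, lower = {2}, C = -\frac{1}{10}. Verdict (x = \frac{1}{3}): the I6 logarithm reduction applies (the logarithm: parameters (1,1;2), x = \frac{1}{3}). Hence: \frac{3}{10} \cdot \ln\left(\frac{2}{3}\right).

The tell: x = \frac{1}{3} and (1)_k (C = -1/10) is k! itself.
Adjacent-term ratio: r(k) = \frac{1}{3} * (k+1) (k+1) / [(k+2) (k+1)] - rational in k. x = \frac{1}{3}; t_0 = -\frac{1}{10}; negate the roots.


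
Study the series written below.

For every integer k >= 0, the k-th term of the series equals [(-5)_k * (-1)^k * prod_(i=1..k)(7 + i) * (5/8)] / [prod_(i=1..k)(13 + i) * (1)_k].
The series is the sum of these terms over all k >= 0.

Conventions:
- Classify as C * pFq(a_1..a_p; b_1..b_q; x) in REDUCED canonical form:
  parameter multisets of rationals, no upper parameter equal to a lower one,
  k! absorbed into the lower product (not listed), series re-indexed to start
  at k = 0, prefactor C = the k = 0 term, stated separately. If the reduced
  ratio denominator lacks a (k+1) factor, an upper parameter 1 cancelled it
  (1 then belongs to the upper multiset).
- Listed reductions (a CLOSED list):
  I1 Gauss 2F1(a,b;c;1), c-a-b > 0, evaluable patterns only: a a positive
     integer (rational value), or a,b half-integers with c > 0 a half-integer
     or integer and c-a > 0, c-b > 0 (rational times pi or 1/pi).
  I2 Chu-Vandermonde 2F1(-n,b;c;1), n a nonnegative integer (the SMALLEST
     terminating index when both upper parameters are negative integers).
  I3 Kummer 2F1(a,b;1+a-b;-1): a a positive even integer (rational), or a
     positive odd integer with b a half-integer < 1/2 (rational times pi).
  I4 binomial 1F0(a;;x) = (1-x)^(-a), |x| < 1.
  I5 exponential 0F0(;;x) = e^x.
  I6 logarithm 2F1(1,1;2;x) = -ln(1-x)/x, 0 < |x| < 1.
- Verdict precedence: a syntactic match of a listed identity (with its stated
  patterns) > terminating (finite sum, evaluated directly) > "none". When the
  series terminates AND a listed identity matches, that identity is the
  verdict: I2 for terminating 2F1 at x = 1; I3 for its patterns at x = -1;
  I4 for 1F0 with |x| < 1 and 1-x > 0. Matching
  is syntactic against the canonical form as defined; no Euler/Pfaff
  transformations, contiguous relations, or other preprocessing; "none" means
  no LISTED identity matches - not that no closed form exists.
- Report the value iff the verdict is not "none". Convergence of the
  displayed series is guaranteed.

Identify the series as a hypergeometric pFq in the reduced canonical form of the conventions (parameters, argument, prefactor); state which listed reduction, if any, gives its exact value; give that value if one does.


First insight: x = (-1) and (1)_k (C = 5/8, x = -1) is k! itself.
Adjacent-term ratio: r(k) = (-1) * (k-5) (k+8) / [(k+14) (k+1)] - rational in k, leading ratio (-1); with t_0 = 5/8, classification follows.

Classification (C = 5/8): 2F1 with upper {-5, 8}, lower {14}, argument x = -1. Verdict: Kummer (I3) matches (x = -1; c = 14 equals 1+a-b for upper {-5, 8}: listed pattern). Exact value: 715/112.


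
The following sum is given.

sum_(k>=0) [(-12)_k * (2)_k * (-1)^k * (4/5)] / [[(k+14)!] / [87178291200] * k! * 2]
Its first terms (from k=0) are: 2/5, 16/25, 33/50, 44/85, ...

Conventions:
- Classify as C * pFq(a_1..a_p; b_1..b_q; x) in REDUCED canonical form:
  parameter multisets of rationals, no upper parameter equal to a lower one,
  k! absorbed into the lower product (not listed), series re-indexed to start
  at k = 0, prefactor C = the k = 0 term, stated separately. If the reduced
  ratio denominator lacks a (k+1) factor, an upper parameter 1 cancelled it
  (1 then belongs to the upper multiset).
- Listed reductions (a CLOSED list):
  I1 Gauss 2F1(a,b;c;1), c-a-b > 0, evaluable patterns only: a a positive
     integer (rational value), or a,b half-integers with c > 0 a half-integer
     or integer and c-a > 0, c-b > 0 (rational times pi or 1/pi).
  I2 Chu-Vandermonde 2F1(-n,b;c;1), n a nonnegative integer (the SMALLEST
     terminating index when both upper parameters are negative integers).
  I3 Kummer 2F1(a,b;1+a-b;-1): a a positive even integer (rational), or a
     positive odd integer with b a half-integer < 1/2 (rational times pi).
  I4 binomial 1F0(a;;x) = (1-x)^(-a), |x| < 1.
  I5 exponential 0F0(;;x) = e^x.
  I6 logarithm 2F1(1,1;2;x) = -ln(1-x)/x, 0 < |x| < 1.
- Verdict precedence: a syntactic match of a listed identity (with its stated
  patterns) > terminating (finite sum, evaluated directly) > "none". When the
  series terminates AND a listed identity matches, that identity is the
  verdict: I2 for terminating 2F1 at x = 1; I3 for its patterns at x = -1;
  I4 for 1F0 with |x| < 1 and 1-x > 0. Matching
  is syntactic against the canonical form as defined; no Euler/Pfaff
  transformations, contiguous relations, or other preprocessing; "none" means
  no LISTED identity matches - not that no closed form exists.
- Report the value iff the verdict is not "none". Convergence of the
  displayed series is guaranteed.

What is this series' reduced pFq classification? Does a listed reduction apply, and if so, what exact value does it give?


Reduced: x = -1, 2F1, upper = {-12, 2}, lower = {15}, C = 2/5. Verdict: Kummer's theorem (I3) matches (x = -1; c = 15 equals 1+a-b for upper {-12, 2}: listed pattern). Hence: 14/5.

The tell: t_0 = 2/5 here, and the denominator's factorial ratio (C = 2/5, x = -1) is a lower Pochhammer.
Adjacent-term ratio: r(k) = (-1) * (k-12) (k+2) / [(k+15) (k+1)] ; factor over Q: parameters, x = (-1), and C = 2/5.


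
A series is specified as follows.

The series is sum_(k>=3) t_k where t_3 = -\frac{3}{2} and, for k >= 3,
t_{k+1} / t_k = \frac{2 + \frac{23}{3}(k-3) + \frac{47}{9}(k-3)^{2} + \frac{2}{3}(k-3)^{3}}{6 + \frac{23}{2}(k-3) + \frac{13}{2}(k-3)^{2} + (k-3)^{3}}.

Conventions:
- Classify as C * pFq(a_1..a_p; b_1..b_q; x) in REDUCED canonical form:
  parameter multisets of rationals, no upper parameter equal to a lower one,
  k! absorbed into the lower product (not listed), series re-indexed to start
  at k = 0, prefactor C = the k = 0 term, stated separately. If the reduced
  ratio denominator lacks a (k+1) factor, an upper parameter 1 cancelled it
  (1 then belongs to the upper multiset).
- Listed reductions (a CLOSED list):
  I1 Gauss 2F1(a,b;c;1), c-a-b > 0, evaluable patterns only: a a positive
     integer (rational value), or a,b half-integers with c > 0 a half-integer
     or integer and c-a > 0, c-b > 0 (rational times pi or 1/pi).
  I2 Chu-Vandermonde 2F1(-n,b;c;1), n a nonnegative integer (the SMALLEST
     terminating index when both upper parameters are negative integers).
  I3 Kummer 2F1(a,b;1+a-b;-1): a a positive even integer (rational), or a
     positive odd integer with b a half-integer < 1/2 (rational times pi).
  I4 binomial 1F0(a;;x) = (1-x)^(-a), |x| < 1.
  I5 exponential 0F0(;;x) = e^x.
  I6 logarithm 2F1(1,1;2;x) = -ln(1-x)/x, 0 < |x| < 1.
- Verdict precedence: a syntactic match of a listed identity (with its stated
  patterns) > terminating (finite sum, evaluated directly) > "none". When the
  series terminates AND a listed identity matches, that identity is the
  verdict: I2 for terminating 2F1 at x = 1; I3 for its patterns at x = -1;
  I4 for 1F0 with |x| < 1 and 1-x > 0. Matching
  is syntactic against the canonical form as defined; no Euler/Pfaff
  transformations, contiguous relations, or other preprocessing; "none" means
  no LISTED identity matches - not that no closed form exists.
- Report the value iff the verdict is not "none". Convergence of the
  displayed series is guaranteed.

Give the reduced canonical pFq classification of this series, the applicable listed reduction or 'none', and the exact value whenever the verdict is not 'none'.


x = \frac{2}{3} here; the reduced form reads 2F1, upper {\frac{1}{3}, 6}, lower {4}, C = -\frac{3}{2}. Verdict: no listed reduction: x = \frac{2}{3} and upper {\frac{1}{3}, 6} fail every I1-I6 pattern.

The tell: t_0 = -\frac{3}{2} here, and the parameter 3/2 appears in both the upper and lower lists and cancels.
Step ratio: r(k) = \frac{2}{3} * (k+\frac{1}{3}) (k+6) / [(k+4) (k+1)] - rational in k. x = \frac{2}{3}; t_0 = -\frac{3}{2}; negate the roots.
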